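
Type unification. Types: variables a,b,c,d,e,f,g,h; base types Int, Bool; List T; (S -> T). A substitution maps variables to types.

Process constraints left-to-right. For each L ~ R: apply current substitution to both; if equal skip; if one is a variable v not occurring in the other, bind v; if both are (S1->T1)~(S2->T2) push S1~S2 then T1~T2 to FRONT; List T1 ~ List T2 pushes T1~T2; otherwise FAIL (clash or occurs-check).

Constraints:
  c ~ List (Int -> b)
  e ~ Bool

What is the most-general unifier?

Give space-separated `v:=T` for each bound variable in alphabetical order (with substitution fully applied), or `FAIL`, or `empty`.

Answer: c:=List (Int -> b) e:=Bool

Derivation:
step 1: unify c ~ List (Int -> b)  [subst: {-} | 1 pending]
  bind c := List (Int -> b)
step 2: unify e ~ Bool  [subst: {c:=List (Int -> b)} | 0 pending]
  bind e := Bool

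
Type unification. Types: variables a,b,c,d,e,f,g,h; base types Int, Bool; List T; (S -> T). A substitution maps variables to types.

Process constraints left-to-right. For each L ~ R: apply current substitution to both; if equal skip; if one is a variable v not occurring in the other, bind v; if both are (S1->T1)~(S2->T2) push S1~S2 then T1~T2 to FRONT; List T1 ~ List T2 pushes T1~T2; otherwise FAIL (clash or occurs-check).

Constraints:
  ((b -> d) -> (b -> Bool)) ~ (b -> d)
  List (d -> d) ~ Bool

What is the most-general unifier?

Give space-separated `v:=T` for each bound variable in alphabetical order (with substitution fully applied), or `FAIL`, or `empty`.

Answer: FAIL

Derivation:
step 1: unify ((b -> d) -> (b -> Bool)) ~ (b -> d)  [subst: {-} | 1 pending]
  -> decompose arrow: push (b -> d)~b, (b -> Bool)~d
step 2: unify (b -> d) ~ b  [subst: {-} | 2 pending]
  occurs-check fail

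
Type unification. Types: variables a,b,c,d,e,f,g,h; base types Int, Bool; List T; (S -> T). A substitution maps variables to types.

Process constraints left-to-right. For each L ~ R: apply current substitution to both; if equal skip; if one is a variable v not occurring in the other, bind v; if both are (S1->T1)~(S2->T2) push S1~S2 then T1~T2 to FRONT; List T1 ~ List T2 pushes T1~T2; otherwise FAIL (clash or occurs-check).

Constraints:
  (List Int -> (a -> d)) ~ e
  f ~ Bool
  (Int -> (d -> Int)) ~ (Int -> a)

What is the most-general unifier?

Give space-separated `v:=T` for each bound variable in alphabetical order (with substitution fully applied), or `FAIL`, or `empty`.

Answer: a:=(d -> Int) e:=(List Int -> ((d -> Int) -> d)) f:=Bool

Derivation:
step 1: unify (List Int -> (a -> d)) ~ e  [subst: {-} | 2 pending]
  bind e := (List Int -> (a -> d))
step 2: unify f ~ Bool  [subst: {e:=(List Int -> (a -> d))} | 1 pending]
  bind f := Bool
step 3: unify (Int -> (d -> Int)) ~ (Int -> a)  [subst: {e:=(List Int -> (a -> d)), f:=Bool} | 0 pending]
  -> decompose arrow: push Int~Int, (d -> Int)~a
step 4: unify Int ~ Int  [subst: {e:=(List Int -> (a -> d)), f:=Bool} | 1 pending]
  -> identical, skip
step 5: unify (d -> Int) ~ a  [subst: {e:=(List Int -> (a -> d)), f:=Bool} | 0 pending]
  bind a := (d -> Int)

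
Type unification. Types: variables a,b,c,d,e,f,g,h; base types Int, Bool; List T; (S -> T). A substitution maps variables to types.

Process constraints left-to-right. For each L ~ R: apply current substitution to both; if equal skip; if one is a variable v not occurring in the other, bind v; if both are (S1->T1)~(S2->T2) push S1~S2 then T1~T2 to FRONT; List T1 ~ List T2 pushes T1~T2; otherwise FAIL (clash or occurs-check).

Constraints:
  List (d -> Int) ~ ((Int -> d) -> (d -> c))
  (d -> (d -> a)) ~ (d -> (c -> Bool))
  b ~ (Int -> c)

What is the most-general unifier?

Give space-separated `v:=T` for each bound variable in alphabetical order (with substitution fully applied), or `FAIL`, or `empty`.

step 1: unify List (d -> Int) ~ ((Int -> d) -> (d -> c))  [subst: {-} | 2 pending]
  clash: List (d -> Int) vs ((Int -> d) -> (d -> c))

Answer: FAIL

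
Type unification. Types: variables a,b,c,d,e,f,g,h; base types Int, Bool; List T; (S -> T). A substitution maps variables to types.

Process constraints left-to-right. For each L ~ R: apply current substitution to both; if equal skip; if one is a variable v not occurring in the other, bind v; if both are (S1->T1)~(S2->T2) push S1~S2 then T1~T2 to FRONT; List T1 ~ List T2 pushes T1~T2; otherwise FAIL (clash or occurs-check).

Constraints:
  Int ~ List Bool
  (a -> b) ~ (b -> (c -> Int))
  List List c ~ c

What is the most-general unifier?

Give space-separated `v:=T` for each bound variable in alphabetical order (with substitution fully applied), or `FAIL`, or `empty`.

step 1: unify Int ~ List Bool  [subst: {-} | 2 pending]
  clash: Int vs List Bool

Answer: FAIL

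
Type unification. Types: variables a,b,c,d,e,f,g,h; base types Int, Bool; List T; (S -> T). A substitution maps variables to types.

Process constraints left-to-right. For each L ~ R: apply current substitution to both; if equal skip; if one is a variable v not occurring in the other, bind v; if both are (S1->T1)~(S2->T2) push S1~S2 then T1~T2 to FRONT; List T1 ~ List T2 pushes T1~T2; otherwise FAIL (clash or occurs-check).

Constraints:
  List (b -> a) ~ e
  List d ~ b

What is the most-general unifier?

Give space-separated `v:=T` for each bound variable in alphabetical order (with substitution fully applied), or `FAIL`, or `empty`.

Answer: b:=List d e:=List (List d -> a)

Derivation:
step 1: unify List (b -> a) ~ e  [subst: {-} | 1 pending]
  bind e := List (b -> a)
step 2: unify List d ~ b  [subst: {e:=List (b -> a)} | 0 pending]
  bind b := List d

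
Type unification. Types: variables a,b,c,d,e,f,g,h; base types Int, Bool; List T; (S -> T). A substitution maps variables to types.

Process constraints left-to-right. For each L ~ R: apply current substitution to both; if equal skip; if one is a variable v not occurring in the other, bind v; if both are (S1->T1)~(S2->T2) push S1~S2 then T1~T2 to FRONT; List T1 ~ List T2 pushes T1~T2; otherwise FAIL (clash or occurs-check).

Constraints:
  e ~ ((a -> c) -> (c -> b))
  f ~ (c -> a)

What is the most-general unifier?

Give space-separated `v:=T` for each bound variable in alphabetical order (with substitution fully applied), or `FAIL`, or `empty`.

step 1: unify e ~ ((a -> c) -> (c -> b))  [subst: {-} | 1 pending]
  bind e := ((a -> c) -> (c -> b))
step 2: unify f ~ (c -> a)  [subst: {e:=((a -> c) -> (c -> b))} | 0 pending]
  bind f := (c -> a)

Answer: e:=((a -> c) -> (c -> b)) f:=(c -> a)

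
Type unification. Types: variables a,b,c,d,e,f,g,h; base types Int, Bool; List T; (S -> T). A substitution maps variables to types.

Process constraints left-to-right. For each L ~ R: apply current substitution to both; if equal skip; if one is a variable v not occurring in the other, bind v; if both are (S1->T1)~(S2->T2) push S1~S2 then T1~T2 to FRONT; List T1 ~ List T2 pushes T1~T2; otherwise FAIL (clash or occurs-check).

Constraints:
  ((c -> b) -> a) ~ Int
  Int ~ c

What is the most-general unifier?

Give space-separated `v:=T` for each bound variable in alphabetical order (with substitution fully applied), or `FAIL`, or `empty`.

step 1: unify ((c -> b) -> a) ~ Int  [subst: {-} | 1 pending]
  clash: ((c -> b) -> a) vs Int

Answer: FAIL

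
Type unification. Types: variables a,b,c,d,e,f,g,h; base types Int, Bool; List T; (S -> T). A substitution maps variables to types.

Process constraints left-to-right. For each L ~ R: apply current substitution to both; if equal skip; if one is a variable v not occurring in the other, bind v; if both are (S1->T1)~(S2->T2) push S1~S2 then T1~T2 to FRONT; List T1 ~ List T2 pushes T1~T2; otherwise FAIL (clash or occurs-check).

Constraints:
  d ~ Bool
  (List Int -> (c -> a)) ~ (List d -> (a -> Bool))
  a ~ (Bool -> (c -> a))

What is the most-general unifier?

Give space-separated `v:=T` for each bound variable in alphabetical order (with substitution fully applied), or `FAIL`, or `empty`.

Answer: FAIL

Derivation:
step 1: unify d ~ Bool  [subst: {-} | 2 pending]
  bind d := Bool
step 2: unify (List Int -> (c -> a)) ~ (List Bool -> (a -> Bool))  [subst: {d:=Bool} | 1 pending]
  -> decompose arrow: push List Int~List Bool, (c -> a)~(a -> Bool)
step 3: unify List Int ~ List Bool  [subst: {d:=Bool} | 2 pending]
  -> decompose List: push Int~Bool
step 4: unify Int ~ Bool  [subst: {d:=Bool} | 2 pending]
  clash: Int vs Bool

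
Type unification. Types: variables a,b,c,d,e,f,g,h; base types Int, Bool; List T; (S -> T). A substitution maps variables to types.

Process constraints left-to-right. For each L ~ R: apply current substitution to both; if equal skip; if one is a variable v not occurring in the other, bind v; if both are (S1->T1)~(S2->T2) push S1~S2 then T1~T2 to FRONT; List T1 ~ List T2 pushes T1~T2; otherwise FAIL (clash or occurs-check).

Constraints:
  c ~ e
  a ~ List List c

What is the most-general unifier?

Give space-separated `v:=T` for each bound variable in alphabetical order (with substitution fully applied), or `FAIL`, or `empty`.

step 1: unify c ~ e  [subst: {-} | 1 pending]
  bind c := e
step 2: unify a ~ List List e  [subst: {c:=e} | 0 pending]
  bind a := List List e

Answer: a:=List List e c:=e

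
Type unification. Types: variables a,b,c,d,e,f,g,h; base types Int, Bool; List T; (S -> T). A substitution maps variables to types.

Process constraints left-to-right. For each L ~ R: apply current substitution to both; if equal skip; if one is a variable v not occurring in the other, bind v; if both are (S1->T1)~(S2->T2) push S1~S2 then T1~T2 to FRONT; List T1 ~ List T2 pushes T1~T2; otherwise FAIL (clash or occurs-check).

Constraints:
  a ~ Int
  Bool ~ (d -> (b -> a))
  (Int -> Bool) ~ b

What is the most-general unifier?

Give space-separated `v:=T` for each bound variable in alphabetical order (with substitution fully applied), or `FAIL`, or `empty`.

step 1: unify a ~ Int  [subst: {-} | 2 pending]
  bind a := Int
step 2: unify Bool ~ (d -> (b -> Int))  [subst: {a:=Int} | 1 pending]
  clash: Bool vs (d -> (b -> Int))

Answer: FAIL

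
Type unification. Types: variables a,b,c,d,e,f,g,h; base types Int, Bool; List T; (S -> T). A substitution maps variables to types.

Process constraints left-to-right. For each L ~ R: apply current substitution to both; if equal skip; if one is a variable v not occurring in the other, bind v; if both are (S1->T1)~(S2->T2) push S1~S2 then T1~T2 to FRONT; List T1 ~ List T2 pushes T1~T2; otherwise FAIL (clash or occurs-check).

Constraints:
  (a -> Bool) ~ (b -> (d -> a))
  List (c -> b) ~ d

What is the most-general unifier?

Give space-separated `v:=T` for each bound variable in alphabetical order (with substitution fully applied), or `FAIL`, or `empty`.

Answer: FAIL

Derivation:
step 1: unify (a -> Bool) ~ (b -> (d -> a))  [subst: {-} | 1 pending]
  -> decompose arrow: push a~b, Bool~(d -> a)
step 2: unify a ~ b  [subst: {-} | 2 pending]
  bind a := b
step 3: unify Bool ~ (d -> b)  [subst: {a:=b} | 1 pending]
  clash: Bool vs (d -> b)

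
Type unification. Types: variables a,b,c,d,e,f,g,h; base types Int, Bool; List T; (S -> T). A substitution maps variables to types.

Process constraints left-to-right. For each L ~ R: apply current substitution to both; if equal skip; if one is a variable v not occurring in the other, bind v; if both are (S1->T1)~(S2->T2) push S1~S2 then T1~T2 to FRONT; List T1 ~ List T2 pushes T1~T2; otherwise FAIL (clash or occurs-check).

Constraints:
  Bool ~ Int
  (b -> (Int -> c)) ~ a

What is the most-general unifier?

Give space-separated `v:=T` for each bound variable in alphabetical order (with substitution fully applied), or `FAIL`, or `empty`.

step 1: unify Bool ~ Int  [subst: {-} | 1 pending]
  clash: Bool vs Int

Answer: FAIL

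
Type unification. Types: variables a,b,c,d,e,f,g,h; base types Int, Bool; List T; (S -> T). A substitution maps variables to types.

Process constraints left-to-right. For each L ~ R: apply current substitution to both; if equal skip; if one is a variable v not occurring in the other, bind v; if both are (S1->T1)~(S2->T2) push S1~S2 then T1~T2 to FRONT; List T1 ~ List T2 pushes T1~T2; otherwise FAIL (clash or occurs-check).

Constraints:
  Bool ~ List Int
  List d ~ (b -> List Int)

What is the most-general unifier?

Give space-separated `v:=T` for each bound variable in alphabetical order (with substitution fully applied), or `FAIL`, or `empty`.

step 1: unify Bool ~ List Int  [subst: {-} | 1 pending]
  clash: Bool vs List Int

Answer: FAIL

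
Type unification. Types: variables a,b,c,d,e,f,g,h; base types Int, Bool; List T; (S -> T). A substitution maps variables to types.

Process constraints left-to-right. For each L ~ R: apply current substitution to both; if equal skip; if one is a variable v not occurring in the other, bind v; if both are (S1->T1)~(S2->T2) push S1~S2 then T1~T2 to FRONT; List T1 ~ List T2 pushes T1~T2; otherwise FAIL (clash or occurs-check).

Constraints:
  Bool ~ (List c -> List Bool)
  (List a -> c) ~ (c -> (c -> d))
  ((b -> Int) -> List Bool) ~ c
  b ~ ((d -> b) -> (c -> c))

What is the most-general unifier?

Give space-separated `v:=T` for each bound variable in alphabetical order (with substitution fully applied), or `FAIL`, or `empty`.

step 1: unify Bool ~ (List c -> List Bool)  [subst: {-} | 3 pending]
  clash: Bool vs (List c -> List Bool)

Answer: FAIL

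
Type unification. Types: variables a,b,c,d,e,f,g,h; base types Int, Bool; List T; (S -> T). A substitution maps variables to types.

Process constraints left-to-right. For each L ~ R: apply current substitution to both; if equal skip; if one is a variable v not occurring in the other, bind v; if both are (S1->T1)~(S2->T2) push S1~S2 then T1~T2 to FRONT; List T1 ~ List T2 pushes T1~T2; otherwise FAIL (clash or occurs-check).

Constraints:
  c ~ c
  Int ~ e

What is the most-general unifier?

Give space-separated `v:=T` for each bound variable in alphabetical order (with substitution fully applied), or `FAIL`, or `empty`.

Answer: e:=Int

Derivation:
step 1: unify c ~ c  [subst: {-} | 1 pending]
  -> identical, skip
step 2: unify Int ~ e  [subst: {-} | 0 pending]
  bind e := Int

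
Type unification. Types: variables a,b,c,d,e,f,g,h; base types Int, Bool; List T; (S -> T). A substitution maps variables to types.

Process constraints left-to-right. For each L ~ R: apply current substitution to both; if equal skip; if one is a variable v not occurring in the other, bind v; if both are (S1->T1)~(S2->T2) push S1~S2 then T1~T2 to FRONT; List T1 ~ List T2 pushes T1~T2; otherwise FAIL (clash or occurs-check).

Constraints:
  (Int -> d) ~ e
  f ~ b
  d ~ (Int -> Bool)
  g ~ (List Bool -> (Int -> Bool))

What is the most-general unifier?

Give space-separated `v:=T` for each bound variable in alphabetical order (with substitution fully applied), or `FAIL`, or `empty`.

step 1: unify (Int -> d) ~ e  [subst: {-} | 3 pending]
  bind e := (Int -> d)
step 2: unify f ~ b  [subst: {e:=(Int -> d)} | 2 pending]
  bind f := b
step 3: unify d ~ (Int -> Bool)  [subst: {e:=(Int -> d), f:=b} | 1 pending]
  bind d := (Int -> Bool)
step 4: unify g ~ (List Bool -> (Int -> Bool))  [subst: {e:=(Int -> d), f:=b, d:=(Int -> Bool)} | 0 pending]
  bind g := (List Bool -> (Int -> Bool))

Answer: d:=(Int -> Bool) e:=(Int -> (Int -> Bool)) f:=b g:=(List Bool -> (Int -> Bool))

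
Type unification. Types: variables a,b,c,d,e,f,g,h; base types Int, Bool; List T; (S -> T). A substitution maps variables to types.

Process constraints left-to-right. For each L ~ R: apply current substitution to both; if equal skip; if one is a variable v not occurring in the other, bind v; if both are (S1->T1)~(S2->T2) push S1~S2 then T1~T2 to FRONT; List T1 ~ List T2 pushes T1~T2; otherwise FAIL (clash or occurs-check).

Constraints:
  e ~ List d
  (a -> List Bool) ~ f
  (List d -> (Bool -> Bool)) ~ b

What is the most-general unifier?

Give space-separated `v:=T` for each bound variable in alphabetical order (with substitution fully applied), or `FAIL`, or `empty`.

Answer: b:=(List d -> (Bool -> Bool)) e:=List d f:=(a -> List Bool)

Derivation:
step 1: unify e ~ List d  [subst: {-} | 2 pending]
  bind e := List d
step 2: unify (a -> List Bool) ~ f  [subst: {e:=List d} | 1 pending]
  bind f := (a -> List Bool)
step 3: unify (List d -> (Bool -> Bool)) ~ b  [subst: {e:=List d, f:=(a -> List Bool)} | 0 pending]
  bind b := (List d -> (Bool -> Bool))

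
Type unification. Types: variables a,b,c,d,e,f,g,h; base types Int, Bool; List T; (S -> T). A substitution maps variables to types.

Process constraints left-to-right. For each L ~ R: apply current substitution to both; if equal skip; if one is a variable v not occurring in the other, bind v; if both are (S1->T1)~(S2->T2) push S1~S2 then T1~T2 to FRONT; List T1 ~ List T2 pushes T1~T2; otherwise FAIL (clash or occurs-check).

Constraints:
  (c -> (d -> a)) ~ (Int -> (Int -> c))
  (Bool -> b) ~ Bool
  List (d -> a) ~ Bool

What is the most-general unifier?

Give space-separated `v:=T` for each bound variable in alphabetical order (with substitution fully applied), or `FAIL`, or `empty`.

step 1: unify (c -> (d -> a)) ~ (Int -> (Int -> c))  [subst: {-} | 2 pending]
  -> decompose arrow: push c~Int, (d -> a)~(Int -> c)
step 2: unify c ~ Int  [subst: {-} | 3 pending]
  bind c := Int
step 3: unify (d -> a) ~ (Int -> Int)  [subst: {c:=Int} | 2 pending]
  -> decompose arrow: push d~Int, a~Int
step 4: unify d ~ Int  [subst: {c:=Int} | 3 pending]
  bind d := Int
step 5: unify a ~ Int  [subst: {c:=Int, d:=Int} | 2 pending]
  bind a := Int
step 6: unify (Bool -> b) ~ Bool  [subst: {c:=Int, d:=Int, a:=Int} | 1 pending]
  clash: (Bool -> b) vs Bool

Answer: FAIL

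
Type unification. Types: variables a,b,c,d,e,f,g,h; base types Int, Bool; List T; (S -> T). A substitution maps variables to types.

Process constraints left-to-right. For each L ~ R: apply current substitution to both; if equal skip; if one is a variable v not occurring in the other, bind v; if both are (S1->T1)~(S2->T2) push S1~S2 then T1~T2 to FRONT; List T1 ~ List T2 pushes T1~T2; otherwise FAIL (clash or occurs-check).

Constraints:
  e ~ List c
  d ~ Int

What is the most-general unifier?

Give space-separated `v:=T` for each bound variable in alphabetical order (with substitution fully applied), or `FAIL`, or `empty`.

Answer: d:=Int e:=List c

Derivation:
step 1: unify e ~ List c  [subst: {-} | 1 pending]
  bind e := List c
step 2: unify d ~ Int  [subst: {e:=List c} | 0 pending]
  bind d := Int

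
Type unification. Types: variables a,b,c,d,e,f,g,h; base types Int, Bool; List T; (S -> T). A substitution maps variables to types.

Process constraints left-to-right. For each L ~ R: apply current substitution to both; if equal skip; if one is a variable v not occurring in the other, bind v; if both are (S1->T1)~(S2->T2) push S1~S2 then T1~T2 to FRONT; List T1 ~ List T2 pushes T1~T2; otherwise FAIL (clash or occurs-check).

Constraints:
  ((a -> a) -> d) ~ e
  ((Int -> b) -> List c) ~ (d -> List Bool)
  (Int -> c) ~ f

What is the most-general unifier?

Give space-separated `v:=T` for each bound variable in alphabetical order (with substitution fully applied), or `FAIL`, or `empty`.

step 1: unify ((a -> a) -> d) ~ e  [subst: {-} | 2 pending]
  bind e := ((a -> a) -> d)
step 2: unify ((Int -> b) -> List c) ~ (d -> List Bool)  [subst: {e:=((a -> a) -> d)} | 1 pending]
  -> decompose arrow: push (Int -> b)~d, List c~List Bool
step 3: unify (Int -> b) ~ d  [subst: {e:=((a -> a) -> d)} | 2 pending]
  bind d := (Int -> b)
step 4: unify List c ~ List Bool  [subst: {e:=((a -> a) -> d), d:=(Int -> b)} | 1 pending]
  -> decompose List: push c~Bool
step 5: unify c ~ Bool  [subst: {e:=((a -> a) -> d), d:=(Int -> b)} | 1 pending]
  bind c := Bool
step 6: unify (Int -> Bool) ~ f  [subst: {e:=((a -> a) -> d), d:=(Int -> b), c:=Bool} | 0 pending]
  bind f := (Int -> Bool)

Answer: c:=Bool d:=(Int -> b) e:=((a -> a) -> (Int -> b)) f:=(Int -> Bool)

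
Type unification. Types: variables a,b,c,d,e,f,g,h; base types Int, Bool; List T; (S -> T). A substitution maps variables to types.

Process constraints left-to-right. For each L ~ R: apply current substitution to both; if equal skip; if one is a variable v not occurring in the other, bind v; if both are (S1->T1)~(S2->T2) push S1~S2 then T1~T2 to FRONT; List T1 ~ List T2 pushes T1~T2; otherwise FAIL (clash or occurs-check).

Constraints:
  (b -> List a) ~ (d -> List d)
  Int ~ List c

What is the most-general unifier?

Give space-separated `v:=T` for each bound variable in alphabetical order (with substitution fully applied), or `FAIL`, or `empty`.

Answer: FAIL

Derivation:
step 1: unify (b -> List a) ~ (d -> List d)  [subst: {-} | 1 pending]
  -> decompose arrow: push b~d, List a~List d
step 2: unify b ~ d  [subst: {-} | 2 pending]
  bind b := d
step 3: unify List a ~ List d  [subst: {b:=d} | 1 pending]
  -> decompose List: push a~d
step 4: unify a ~ d  [subst: {b:=d} | 1 pending]
  bind a := d
step 5: unify Int ~ List c  [subst: {b:=d, a:=d} | 0 pending]
  clash: Int vs List c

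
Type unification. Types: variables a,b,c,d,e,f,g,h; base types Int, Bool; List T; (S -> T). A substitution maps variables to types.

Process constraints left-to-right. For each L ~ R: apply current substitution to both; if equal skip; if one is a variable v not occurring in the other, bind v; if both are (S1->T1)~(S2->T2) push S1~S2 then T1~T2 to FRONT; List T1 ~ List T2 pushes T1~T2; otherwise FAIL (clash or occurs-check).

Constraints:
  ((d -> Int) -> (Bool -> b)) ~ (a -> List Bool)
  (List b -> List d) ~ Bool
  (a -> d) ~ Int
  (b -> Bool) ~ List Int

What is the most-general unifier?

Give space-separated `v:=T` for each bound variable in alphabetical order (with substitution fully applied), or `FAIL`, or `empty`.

step 1: unify ((d -> Int) -> (Bool -> b)) ~ (a -> List Bool)  [subst: {-} | 3 pending]
  -> decompose arrow: push (d -> Int)~a, (Bool -> b)~List Bool
step 2: unify (d -> Int) ~ a  [subst: {-} | 4 pending]
  bind a := (d -> Int)
step 3: unify (Bool -> b) ~ List Bool  [subst: {a:=(d -> Int)} | 3 pending]
  clash: (Bool -> b) vs List Bool

Answer: FAIL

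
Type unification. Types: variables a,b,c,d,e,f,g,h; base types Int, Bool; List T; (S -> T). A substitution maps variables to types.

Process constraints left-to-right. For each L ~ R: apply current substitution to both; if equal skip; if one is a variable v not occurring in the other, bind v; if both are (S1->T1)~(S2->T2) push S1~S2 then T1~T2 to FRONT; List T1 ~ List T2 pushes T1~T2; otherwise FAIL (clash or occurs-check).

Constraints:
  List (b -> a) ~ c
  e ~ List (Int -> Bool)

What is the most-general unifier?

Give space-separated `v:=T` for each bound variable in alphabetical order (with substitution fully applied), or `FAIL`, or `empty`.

Answer: c:=List (b -> a) e:=List (Int -> Bool)

Derivation:
step 1: unify List (b -> a) ~ c  [subst: {-} | 1 pending]
  bind c := List (b -> a)
step 2: unify e ~ List (Int -> Bool)  [subst: {c:=List (b -> a)} | 0 pending]
  bind e := List (Int -> Bool)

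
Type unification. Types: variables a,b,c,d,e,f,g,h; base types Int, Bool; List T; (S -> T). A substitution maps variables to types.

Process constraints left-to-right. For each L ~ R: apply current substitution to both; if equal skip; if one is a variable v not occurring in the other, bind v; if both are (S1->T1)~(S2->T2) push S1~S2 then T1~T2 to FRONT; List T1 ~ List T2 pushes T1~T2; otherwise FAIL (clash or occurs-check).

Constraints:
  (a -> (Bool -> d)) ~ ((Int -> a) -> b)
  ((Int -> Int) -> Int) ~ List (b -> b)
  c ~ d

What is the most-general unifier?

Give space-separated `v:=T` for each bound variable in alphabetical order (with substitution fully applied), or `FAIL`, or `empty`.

step 1: unify (a -> (Bool -> d)) ~ ((Int -> a) -> b)  [subst: {-} | 2 pending]
  -> decompose arrow: push a~(Int -> a), (Bool -> d)~b
step 2: unify a ~ (Int -> a)  [subst: {-} | 3 pending]
  occurs-check fail: a in (Int -> a)

Answer: FAIL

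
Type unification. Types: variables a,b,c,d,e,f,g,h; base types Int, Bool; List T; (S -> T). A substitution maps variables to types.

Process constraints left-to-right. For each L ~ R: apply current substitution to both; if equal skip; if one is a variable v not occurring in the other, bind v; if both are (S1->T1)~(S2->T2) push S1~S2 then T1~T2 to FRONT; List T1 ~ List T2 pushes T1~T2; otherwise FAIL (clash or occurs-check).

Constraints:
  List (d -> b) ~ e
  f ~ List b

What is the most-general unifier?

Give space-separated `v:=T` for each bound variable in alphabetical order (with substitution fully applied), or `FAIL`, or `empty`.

Answer: e:=List (d -> b) f:=List b

Derivation:
step 1: unify List (d -> b) ~ e  [subst: {-} | 1 pending]
  bind e := List (d -> b)
step 2: unify f ~ List b  [subst: {e:=List (d -> b)} | 0 pending]
  bind f := List b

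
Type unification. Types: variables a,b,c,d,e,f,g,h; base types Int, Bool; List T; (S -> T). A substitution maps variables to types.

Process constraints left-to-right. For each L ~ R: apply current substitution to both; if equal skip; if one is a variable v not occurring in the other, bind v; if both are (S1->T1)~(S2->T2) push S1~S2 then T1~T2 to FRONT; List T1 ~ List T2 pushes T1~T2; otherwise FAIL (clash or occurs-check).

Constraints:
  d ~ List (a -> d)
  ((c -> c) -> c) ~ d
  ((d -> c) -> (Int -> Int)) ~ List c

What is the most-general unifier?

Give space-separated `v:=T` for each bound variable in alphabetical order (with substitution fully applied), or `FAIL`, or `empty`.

Answer: FAIL

Derivation:
step 1: unify d ~ List (a -> d)  [subst: {-} | 2 pending]
  occurs-check fail: d in List (a -> d)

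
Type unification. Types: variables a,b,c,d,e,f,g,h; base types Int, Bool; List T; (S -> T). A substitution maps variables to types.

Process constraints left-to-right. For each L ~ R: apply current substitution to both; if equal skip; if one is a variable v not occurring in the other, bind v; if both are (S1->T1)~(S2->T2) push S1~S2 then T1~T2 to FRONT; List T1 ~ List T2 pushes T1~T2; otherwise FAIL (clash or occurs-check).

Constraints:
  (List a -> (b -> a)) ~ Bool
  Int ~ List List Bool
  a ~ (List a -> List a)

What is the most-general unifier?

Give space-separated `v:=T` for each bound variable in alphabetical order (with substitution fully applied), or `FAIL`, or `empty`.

step 1: unify (List a -> (b -> a)) ~ Bool  [subst: {-} | 2 pending]
  clash: (List a -> (b -> a)) vs Bool

Answer: FAIL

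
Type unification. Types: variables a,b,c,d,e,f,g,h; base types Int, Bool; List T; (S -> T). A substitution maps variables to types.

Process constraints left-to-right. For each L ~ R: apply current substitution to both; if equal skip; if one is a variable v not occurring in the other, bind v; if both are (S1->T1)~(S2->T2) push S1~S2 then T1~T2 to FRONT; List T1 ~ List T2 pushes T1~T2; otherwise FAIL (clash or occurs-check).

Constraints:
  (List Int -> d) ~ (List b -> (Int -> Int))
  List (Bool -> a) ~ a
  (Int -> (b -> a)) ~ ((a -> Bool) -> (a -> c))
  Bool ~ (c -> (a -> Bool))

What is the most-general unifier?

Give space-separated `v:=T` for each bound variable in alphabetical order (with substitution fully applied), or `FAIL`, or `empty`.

Answer: FAIL

Derivation:
step 1: unify (List Int -> d) ~ (List b -> (Int -> Int))  [subst: {-} | 3 pending]
  -> decompose arrow: push List Int~List b, d~(Int -> Int)
step 2: unify List Int ~ List b  [subst: {-} | 4 pending]
  -> decompose List: push Int~b
step 3: unify Int ~ b  [subst: {-} | 4 pending]
  bind b := Int
step 4: unify d ~ (Int -> Int)  [subst: {b:=Int} | 3 pending]
  bind d := (Int -> Int)
step 5: unify List (Bool -> a) ~ a  [subst: {b:=Int, d:=(Int -> Int)} | 2 pending]
  occurs-check fail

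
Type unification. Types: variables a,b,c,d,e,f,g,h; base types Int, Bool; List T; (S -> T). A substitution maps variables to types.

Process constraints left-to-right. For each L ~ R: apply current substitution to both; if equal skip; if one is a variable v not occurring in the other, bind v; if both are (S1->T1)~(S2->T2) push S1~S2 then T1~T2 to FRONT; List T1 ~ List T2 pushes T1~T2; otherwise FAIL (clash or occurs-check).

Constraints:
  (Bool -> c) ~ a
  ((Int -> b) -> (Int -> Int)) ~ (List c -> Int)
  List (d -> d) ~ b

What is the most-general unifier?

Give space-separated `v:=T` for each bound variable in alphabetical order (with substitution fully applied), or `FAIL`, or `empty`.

step 1: unify (Bool -> c) ~ a  [subst: {-} | 2 pending]
  bind a := (Bool -> c)
step 2: unify ((Int -> b) -> (Int -> Int)) ~ (List c -> Int)  [subst: {a:=(Bool -> c)} | 1 pending]
  -> decompose arrow: push (Int -> b)~List c, (Int -> Int)~Int
step 3: unify (Int -> b) ~ List c  [subst: {a:=(Bool -> c)} | 2 pending]
  clash: (Int -> b) vs List c

Answer: FAIL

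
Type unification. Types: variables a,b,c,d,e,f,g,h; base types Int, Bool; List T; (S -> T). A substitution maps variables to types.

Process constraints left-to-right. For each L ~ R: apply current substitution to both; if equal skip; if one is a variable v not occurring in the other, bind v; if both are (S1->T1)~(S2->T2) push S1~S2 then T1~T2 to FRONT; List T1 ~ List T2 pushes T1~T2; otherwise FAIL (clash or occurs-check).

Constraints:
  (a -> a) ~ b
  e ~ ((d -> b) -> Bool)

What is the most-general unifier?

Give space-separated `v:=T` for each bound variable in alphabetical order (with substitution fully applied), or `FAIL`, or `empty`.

Answer: b:=(a -> a) e:=((d -> (a -> a)) -> Bool)

Derivation:
step 1: unify (a -> a) ~ b  [subst: {-} | 1 pending]
  bind b := (a -> a)
step 2: unify e ~ ((d -> (a -> a)) -> Bool)  [subst: {b:=(a -> a)} | 0 pending]
  bind e := ((d -> (a -> a)) -> Bool)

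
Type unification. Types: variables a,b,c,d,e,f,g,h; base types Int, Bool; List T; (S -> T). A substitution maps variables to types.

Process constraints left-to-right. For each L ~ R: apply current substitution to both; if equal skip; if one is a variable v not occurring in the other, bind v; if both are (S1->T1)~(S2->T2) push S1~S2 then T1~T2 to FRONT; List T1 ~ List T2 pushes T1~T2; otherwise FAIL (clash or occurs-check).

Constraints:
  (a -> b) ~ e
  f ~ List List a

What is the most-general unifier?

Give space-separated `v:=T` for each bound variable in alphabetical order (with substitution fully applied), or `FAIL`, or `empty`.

step 1: unify (a -> b) ~ e  [subst: {-} | 1 pending]
  bind e := (a -> b)
step 2: unify f ~ List List a  [subst: {e:=(a -> b)} | 0 pending]
  bind f := List List a

Answer: e:=(a -> b) f:=List List a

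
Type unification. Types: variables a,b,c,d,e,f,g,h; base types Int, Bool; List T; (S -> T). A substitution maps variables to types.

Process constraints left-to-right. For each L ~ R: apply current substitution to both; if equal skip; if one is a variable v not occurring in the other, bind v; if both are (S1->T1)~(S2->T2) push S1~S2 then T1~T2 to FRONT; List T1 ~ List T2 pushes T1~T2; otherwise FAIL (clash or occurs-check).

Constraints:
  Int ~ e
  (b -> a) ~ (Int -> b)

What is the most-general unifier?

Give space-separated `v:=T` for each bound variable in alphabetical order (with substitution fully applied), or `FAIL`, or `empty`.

step 1: unify Int ~ e  [subst: {-} | 1 pending]
  bind e := Int
step 2: unify (b -> a) ~ (Int -> b)  [subst: {e:=Int} | 0 pending]
  -> decompose arrow: push b~Int, a~b
step 3: unify b ~ Int  [subst: {e:=Int} | 1 pending]
  bind b := Int
step 4: unify a ~ Int  [subst: {e:=Int, b:=Int} | 0 pending]
  bind a := Int

Answer: a:=Int b:=Int e:=Int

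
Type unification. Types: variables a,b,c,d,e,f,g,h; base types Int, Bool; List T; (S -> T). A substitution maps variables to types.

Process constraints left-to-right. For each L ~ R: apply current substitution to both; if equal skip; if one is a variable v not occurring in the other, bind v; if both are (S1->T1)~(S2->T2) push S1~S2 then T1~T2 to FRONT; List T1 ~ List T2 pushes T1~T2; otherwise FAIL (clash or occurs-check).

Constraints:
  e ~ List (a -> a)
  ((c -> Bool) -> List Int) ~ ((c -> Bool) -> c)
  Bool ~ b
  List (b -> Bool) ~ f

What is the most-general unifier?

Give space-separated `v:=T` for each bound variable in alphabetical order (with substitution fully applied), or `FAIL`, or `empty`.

step 1: unify e ~ List (a -> a)  [subst: {-} | 3 pending]
  bind e := List (a -> a)
step 2: unify ((c -> Bool) -> List Int) ~ ((c -> Bool) -> c)  [subst: {e:=List (a -> a)} | 2 pending]
  -> decompose arrow: push (c -> Bool)~(c -> Bool), List Int~c
step 3: unify (c -> Bool) ~ (c -> Bool)  [subst: {e:=List (a -> a)} | 3 pending]
  -> identical, skip
step 4: unify List Int ~ c  [subst: {e:=List (a -> a)} | 2 pending]
  bind c := List Int
step 5: unify Bool ~ b  [subst: {e:=List (a -> a), c:=List Int} | 1 pending]
  bind b := Bool
step 6: unify List (Bool -> Bool) ~ f  [subst: {e:=List (a -> a), c:=List Int, b:=Bool} | 0 pending]
  bind f := List (Bool -> Bool)

Answer: b:=Bool c:=List Int e:=List (a -> a) f:=List (Bool -> Bool)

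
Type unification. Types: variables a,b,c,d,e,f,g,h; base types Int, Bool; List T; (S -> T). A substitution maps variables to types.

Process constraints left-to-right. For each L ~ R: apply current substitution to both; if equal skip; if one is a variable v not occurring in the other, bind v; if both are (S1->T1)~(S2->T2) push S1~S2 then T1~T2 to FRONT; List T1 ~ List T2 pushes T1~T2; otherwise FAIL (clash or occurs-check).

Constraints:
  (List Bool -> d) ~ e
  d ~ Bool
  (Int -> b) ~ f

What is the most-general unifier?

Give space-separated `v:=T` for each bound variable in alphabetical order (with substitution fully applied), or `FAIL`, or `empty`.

Answer: d:=Bool e:=(List Bool -> Bool) f:=(Int -> b)

Derivation:
step 1: unify (List Bool -> d) ~ e  [subst: {-} | 2 pending]
  bind e := (List Bool -> d)
step 2: unify d ~ Bool  [subst: {e:=(List Bool -> d)} | 1 pending]
  bind d := Bool
step 3: unify (Int -> b) ~ f  [subst: {e:=(List Bool -> d), d:=Bool} | 0 pending]
  bind f := (Int -> b)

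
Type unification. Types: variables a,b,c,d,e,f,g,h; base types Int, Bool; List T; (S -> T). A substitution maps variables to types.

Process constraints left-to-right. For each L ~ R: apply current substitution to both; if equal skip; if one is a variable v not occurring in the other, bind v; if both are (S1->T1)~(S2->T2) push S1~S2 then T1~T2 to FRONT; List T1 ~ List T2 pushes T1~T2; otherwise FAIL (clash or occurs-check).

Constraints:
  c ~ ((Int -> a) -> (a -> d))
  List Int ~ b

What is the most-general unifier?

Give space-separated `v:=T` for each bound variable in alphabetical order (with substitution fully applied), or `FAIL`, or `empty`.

Answer: b:=List Int c:=((Int -> a) -> (a -> d))

Derivation:
step 1: unify c ~ ((Int -> a) -> (a -> d))  [subst: {-} | 1 pending]
  bind c := ((Int -> a) -> (a -> d))
step 2: unify List Int ~ b  [subst: {c:=((Int -> a) -> (a -> d))} | 0 pending]
  bind b := List Int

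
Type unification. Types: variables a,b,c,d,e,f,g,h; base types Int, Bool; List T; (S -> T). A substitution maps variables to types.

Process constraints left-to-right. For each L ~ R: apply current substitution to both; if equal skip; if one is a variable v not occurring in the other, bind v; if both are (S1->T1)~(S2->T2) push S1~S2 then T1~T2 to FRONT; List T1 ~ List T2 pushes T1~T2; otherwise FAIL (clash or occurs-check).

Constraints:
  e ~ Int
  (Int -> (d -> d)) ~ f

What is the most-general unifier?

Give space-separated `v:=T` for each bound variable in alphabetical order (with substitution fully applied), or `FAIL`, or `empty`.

Answer: e:=Int f:=(Int -> (d -> d))

Derivation:
step 1: unify e ~ Int  [subst: {-} | 1 pending]
  bind e := Int
step 2: unify (Int -> (d -> d)) ~ f  [subst: {e:=Int} | 0 pending]
  bind f := (Int -> (d -> d))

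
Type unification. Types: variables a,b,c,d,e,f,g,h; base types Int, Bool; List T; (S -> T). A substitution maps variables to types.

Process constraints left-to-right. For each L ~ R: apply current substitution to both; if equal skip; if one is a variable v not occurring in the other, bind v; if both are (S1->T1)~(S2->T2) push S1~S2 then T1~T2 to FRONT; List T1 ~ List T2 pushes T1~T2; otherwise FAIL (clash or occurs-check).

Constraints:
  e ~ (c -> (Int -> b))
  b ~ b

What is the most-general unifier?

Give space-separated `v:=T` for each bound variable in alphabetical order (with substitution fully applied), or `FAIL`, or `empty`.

Answer: e:=(c -> (Int -> b))

Derivation:
step 1: unify e ~ (c -> (Int -> b))  [subst: {-} | 1 pending]
  bind e := (c -> (Int -> b))
step 2: unify b ~ b  [subst: {e:=(c -> (Int -> b))} | 0 pending]
  -> identical, skip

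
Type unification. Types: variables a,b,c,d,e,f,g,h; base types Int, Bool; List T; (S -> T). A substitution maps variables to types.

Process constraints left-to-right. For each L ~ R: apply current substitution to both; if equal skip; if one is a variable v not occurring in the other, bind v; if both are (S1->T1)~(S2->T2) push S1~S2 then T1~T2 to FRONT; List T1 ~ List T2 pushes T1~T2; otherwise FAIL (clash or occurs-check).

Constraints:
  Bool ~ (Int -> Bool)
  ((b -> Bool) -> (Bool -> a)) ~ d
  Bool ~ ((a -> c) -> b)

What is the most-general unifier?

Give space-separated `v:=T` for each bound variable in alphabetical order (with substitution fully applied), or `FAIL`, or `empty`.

step 1: unify Bool ~ (Int -> Bool)  [subst: {-} | 2 pending]
  clash: Bool vs (Int -> Bool)

Answer: FAIL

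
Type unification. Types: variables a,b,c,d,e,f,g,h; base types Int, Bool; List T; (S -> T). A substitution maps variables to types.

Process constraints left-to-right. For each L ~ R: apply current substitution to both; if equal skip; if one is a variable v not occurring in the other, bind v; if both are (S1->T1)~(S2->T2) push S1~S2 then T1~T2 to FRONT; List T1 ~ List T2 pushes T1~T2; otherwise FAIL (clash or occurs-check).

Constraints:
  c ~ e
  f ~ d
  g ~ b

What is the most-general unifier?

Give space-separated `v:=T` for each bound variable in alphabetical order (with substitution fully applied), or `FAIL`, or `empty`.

step 1: unify c ~ e  [subst: {-} | 2 pending]
  bind c := e
step 2: unify f ~ d  [subst: {c:=e} | 1 pending]
  bind f := d
step 3: unify g ~ b  [subst: {c:=e, f:=d} | 0 pending]
  bind g := b

Answer: c:=e f:=d g:=b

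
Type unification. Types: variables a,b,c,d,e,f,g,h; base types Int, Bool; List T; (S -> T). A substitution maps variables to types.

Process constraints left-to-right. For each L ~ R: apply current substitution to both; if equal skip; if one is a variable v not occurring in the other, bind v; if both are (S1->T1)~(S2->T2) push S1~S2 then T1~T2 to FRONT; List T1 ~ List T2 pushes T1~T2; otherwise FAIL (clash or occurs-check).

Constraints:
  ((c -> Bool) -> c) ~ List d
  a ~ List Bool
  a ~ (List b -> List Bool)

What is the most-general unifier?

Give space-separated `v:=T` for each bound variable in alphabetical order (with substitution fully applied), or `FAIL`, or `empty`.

Answer: FAIL

Derivation:
step 1: unify ((c -> Bool) -> c) ~ List d  [subst: {-} | 2 pending]
  clash: ((c -> Bool) -> c) vs List d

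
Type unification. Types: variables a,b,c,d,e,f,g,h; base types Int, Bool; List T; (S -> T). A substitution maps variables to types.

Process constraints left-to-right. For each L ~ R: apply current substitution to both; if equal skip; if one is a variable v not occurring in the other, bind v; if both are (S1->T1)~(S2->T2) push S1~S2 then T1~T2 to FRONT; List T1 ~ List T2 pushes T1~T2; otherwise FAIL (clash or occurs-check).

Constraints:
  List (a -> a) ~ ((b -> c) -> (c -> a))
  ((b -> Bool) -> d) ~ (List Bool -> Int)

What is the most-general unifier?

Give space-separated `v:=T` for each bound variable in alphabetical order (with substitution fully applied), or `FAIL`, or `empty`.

step 1: unify List (a -> a) ~ ((b -> c) -> (c -> a))  [subst: {-} | 1 pending]
  clash: List (a -> a) vs ((b -> c) -> (c -> a))

Answer: FAIL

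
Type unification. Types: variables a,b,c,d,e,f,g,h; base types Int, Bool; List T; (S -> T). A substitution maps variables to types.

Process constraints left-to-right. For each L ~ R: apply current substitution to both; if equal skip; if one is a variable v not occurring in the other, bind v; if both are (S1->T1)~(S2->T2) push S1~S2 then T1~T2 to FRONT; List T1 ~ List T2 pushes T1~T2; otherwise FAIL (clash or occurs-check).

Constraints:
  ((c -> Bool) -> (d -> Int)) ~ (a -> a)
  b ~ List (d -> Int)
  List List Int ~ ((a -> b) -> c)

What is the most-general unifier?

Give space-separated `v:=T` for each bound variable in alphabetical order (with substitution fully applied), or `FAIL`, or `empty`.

Answer: FAIL

Derivation:
step 1: unify ((c -> Bool) -> (d -> Int)) ~ (a -> a)  [subst: {-} | 2 pending]
  -> decompose arrow: push (c -> Bool)~a, (d -> Int)~a
step 2: unify (c -> Bool) ~ a  [subst: {-} | 3 pending]
  bind a := (c -> Bool)
step 3: unify (d -> Int) ~ (c -> Bool)  [subst: {a:=(c -> Bool)} | 2 pending]
  -> decompose arrow: push d~c, Int~Bool
step 4: unify d ~ c  [subst: {a:=(c -> Bool)} | 3 pending]
  bind d := c
step 5: unify Int ~ Bool  [subst: {a:=(c -> Bool), d:=c} | 2 pending]
  clash: Int vs Bool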